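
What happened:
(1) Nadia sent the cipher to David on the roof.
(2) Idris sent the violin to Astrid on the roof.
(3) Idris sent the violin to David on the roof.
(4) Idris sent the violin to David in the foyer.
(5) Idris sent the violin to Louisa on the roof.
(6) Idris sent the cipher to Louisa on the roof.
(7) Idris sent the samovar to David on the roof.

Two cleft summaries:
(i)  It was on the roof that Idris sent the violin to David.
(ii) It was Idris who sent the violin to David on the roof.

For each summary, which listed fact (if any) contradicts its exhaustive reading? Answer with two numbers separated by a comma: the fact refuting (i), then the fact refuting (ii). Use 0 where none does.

4, 0

Summary (i) focuses "on the roof" (the setting); background same agent, thing, recipient (Idris / the violin / David). Fact (4) matches that background with setting = in the foyer — refutes (i).
Summary (ii) focuses "Idris" (the agent); background same thing, recipient, setting (the violin / David / on the roof). No fact matches that background with a different agent, so 0.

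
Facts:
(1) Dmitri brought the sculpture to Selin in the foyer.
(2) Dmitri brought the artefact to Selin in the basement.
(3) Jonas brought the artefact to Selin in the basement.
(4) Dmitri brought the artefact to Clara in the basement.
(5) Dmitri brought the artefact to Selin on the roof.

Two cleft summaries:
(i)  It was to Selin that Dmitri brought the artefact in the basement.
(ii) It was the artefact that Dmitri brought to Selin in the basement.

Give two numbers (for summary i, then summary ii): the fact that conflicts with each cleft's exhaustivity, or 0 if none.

Summary (i) focuses "Selin" (the recipient); background Dmitri as agent and the artefact as thing and in the basement as setting. Fact (4) matches that background with recipient = Clara — refutes (i).
Summary (ii) focuses "the artefact" (the thing); background Dmitri as agent and Selin as recipient and in the basement as setting. No fact matches that background with a different thing, so 0.

4, 0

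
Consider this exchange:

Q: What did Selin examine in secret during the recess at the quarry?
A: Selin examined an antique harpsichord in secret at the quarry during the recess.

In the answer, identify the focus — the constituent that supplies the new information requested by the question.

The wh-word "what" asks about the direct object.
In the answer, "Selin", "at the quarry", "during the recess" and "in secret" are given — repeated from the question.
The constituent filling the direct object gap is "an antique harpsichord"; that is the focus and would carry nuclear stress.

an antique harpsichord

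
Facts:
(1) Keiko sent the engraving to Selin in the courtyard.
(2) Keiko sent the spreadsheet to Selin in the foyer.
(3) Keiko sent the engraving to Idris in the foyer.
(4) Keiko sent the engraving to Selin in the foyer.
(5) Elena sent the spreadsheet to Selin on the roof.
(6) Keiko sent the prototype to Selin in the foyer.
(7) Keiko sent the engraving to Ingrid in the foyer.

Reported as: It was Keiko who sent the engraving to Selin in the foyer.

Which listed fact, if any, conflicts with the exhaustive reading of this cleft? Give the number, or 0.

Focus of the cleft: "Keiko" (the agent). Presupposed background: same thing, recipient, setting (the engraving / Selin / in the foyer).
The exhaustive reading says no other agent fits that background.
Every other fact differs from the presupposition on some backgrounded slot, so none challenges the exhaustivity.

0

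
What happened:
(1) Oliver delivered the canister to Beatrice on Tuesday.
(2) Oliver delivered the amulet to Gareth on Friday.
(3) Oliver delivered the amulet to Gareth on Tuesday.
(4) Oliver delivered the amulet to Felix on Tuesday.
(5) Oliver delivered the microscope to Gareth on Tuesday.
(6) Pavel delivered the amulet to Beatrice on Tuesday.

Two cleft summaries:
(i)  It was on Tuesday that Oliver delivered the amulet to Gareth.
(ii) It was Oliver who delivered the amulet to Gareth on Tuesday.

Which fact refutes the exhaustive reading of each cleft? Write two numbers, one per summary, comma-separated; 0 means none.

2, 0

(i): focus "on Tuesday". Looking for agent = Oliver, thing = the amulet, recipient = Gareth with some other setting — fact (2) has on Friday there. Refuted.
(ii): focus "Oliver". No fact shares thing = the amulet, recipient = Gareth, setting = on Tuesday with a different agent. 0.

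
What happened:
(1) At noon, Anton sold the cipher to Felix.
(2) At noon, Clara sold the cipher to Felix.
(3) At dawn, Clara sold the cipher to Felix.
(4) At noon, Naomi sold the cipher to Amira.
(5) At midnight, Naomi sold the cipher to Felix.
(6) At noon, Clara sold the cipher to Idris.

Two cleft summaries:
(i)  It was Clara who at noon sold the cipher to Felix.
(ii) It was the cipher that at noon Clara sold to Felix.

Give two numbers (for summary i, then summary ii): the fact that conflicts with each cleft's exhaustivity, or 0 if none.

1, 0

Summary (i) focuses "Clara" (the agent); background the cipher as thing and Felix as recipient and at noon as setting. Fact (1) matches that background with agent = Anton — refutes (i).
Summary (ii) focuses "the cipher" (the thing); background Clara as agent and Felix as recipient and at noon as setting. No fact matches that background with a different thing, so 0.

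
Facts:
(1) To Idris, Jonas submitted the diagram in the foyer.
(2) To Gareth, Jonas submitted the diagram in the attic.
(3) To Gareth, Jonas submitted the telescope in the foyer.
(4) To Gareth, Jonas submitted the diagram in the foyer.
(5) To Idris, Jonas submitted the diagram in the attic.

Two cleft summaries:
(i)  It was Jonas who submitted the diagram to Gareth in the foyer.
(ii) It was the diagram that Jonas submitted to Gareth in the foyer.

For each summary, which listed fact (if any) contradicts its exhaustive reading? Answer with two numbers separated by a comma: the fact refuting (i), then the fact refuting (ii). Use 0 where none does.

Summary (i) focuses "Jonas" (the agent); background the diagram as thing and Gareth as recipient and in the foyer as setting. No fact matches that background with a different agent, so 0.
Summary (ii) focuses "the diagram" (the thing); background Jonas as agent and Gareth as recipient and in the foyer as setting. Fact (3) matches that background with thing = the telescope — refutes (ii).

0, 3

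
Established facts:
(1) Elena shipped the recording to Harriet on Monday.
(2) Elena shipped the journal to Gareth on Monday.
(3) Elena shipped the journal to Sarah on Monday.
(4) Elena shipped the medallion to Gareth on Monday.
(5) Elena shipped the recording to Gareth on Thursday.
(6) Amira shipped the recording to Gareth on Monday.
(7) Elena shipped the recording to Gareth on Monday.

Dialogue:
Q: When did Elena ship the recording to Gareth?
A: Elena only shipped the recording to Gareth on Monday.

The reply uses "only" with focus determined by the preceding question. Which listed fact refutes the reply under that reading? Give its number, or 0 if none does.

5

The question "When did ...?" targets the setting, so in the reply the focus falls on "on Monday".
So "only" ranges over settings; the rest (agent = Elena, thing = the recording, recipient = Gareth) is presupposed.
Fact (5) shares the background with a different setting (on Thursday) — counterexample.
(Fact (1) would refute a reading with focus on the recipient — but that is not what the question asks.)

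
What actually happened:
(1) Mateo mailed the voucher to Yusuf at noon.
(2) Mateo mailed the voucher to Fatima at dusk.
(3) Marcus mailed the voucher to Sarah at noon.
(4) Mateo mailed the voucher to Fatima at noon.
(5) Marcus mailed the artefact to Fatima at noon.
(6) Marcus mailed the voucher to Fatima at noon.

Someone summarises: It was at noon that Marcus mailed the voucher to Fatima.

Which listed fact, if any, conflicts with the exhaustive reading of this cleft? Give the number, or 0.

0

The cleft puts "at noon" in focus and presupposes the open proposition with same agent, thing, recipient (Marcus / the voucher / Fatima).
Exhaustivity: at noon is the only setting satisfying that background.
No listed fact matches the background with a different setting. Exhaustivity holds.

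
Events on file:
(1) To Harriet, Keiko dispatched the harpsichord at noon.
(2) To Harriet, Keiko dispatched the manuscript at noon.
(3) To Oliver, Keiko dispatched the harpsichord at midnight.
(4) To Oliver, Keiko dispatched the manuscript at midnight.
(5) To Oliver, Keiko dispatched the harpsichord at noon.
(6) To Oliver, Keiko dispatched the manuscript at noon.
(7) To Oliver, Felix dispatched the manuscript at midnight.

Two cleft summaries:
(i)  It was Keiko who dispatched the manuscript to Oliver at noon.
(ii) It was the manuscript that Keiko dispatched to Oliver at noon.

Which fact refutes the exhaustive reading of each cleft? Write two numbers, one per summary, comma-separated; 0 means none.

Summary (i) focuses "Keiko" (the agent); background thing = the manuscript, recipient = Oliver, setting = at noon. No fact matches that background with a different agent, so 0.
Summary (ii) focuses "the manuscript" (the thing); background agent = Keiko, recipient = Oliver, setting = at noon. Fact (5) matches that background with thing = the harpsichord — refutes (ii).

0, 5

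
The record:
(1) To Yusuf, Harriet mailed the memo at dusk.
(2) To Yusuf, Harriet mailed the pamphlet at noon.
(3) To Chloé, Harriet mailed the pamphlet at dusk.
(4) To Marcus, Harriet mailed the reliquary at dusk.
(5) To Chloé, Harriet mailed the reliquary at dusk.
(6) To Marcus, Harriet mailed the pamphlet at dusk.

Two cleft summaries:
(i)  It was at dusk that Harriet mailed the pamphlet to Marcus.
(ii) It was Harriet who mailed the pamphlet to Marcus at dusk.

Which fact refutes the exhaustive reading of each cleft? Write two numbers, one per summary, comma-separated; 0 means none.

Summary (i) focuses "at dusk" (the setting); background same agent, thing, recipient (Harriet / the pamphlet / Marcus). No fact matches that background with a different setting, so 0.
Summary (ii) focuses "Harriet" (the agent); background same thing, recipient, setting (the pamphlet / Marcus / at dusk). No fact matches that background with a different agent, so 0.

0, 0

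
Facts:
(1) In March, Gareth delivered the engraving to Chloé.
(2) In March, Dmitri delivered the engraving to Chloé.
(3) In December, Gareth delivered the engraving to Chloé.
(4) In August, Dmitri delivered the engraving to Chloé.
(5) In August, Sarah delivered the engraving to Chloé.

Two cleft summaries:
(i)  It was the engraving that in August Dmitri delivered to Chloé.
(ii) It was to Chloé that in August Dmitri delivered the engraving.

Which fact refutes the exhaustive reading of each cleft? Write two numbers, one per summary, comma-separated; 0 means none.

(i): focus "the engraving". No fact shares agent = Dmitri, recipient = Chloé, setting = in August with a different thing. 0.
(ii): focus "Chloé". No fact shares agent = Dmitri, thing = the engraving, setting = in August with a different recipient. 0.

0, 0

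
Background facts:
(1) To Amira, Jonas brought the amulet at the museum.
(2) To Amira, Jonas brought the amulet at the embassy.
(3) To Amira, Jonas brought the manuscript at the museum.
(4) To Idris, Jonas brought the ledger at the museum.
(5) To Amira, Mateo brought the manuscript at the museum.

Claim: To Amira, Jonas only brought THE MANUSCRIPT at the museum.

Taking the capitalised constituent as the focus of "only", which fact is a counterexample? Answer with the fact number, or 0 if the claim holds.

Focus (in capitals) is "the manuscript" — the thing. "Only" excludes alternative things while holding fixed same agent, recipient, setting (Jonas / Amira / at the museum).
Fact (1) shares the background but differs in thing (the amulet) — a counterexample.

1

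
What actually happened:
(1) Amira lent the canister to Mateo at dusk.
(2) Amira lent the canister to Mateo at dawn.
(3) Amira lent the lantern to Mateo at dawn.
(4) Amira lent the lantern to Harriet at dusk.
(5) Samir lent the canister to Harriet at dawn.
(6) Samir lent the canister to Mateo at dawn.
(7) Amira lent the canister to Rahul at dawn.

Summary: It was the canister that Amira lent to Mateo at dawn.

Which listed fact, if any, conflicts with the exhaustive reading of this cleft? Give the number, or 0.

3

The cleft puts "the canister" in focus and presupposes the open proposition with same agent, recipient, setting (Amira / Mateo / at dawn).
Exhaustivity: the canister is the only thing satisfying that background.
Fact (3) shares the background but with thing = the lantern; exhaustivity is violated.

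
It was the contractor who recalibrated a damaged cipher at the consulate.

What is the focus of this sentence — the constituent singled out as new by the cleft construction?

the contractor

In an it-cleft "It was X that/who ...", the clefted constituent X is the focus; the that/who-clause expresses the presupposed open proposition.
Here the focus is "the contractor". The backgrounded (presupposed) material includes "a damaged cipher" and "at the consulate".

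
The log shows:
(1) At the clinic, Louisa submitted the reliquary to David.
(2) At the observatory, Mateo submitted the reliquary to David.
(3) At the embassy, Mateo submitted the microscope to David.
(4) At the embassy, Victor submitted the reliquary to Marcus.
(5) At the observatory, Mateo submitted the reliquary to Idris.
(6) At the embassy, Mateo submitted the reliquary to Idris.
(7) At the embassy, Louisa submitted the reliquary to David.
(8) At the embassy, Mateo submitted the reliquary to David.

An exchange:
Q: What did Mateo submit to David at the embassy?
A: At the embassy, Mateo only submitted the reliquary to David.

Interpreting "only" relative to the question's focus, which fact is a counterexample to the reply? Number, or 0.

3

The question "What did ...?" targets the thing, so in the reply the focus falls on "the reliquary".
So "only" ranges over things; the rest (Mateo as agent and David as recipient and at the embassy as setting) is presupposed.
Fact (3) keeps Mateo as agent and David as recipient and at the embassy as setting but has thing = the microscope; that refutes the reply.
(Fact (2) would refute a reading with focus on the setting — but that is not what the question asks.)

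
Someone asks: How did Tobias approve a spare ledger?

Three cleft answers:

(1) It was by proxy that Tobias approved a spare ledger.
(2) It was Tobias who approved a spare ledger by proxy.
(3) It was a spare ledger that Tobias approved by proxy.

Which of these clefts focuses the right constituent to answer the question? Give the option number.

The question word "how" targets the manner.
Option (1) clefts "by proxy" — that matches what the question asks about.
Option (2) clefts "Tobias" — the subject (agent), not what was asked.
Option (3) clefts "a spare ledger" — the direct object, not what was asked.
So the congruent reply is (1).

1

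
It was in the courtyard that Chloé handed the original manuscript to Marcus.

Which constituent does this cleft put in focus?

in the courtyard

In an it-cleft "It was X that/who ...", the clefted constituent X is the focus; the that/who-clause expresses the presupposed open proposition.
Here the focus is "in the courtyard". The backgrounded (presupposed) material includes "Chloé", "the original manuscript" and "to Marcus".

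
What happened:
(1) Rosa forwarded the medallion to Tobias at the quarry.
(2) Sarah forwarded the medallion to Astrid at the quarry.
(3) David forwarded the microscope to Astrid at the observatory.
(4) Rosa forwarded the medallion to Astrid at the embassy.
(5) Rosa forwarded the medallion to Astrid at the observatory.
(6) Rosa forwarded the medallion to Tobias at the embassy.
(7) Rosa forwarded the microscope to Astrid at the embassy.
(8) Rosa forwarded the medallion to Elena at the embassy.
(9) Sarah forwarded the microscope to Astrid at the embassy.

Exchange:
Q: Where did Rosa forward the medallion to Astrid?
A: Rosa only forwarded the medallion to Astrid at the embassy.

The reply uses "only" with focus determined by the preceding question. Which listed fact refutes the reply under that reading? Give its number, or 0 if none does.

5

Answering "Where did ...?" puts focus on the setting — here, "at the embassy".
"Only" then excludes alternative settings while the background — agent = Rosa, thing = the medallion, recipient = Astrid — is held fixed.
Fact (5) shares the background with a different setting (at the observatory) — counterexample.
(Fact (7) would refute a reading with focus on the thing — but that is not what the question asks.)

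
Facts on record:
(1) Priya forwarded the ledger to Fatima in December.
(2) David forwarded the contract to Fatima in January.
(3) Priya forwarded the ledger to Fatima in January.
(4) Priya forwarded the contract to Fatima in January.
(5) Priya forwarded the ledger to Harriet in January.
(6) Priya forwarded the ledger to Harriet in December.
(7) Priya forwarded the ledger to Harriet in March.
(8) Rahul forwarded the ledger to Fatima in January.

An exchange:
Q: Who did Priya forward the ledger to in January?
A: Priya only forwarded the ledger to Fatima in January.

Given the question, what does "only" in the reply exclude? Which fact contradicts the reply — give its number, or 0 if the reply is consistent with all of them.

5

Answering "Who did ... to ...?" puts focus on the recipient — here, "Fatima".
"Only" then excludes alternative recipients while the background — Priya as agent and the ledger as thing and in January as setting — is held fixed.
Fact (5) keeps Priya as agent and the ledger as thing and in January as setting but has recipient = Harriet; that refutes the reply.
(Fact (1) would refute a reading with focus on the setting — but that is not what the question asks.)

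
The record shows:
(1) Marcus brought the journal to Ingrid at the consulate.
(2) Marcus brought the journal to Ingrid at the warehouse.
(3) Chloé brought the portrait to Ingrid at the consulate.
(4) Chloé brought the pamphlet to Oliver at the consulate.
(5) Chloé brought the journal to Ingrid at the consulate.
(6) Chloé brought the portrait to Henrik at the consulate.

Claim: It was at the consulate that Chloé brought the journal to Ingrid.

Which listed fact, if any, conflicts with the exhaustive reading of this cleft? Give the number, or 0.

0

Focus of the cleft: "at the consulate" (the setting). Presupposed background: Chloé as agent and the journal as thing and Ingrid as recipient.
Exhaustivity: at the consulate is the only setting satisfying that background.
Every other fact differs from the presupposition on some backgrounded slot, so none challenges the exhaustivity.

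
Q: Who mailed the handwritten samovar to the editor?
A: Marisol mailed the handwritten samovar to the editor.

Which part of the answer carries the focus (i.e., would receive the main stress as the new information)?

Marisol

The wh-word "who" asks about the subject (agent).
In the answer, "the handwritten samovar" and "to the editor" are given — repeated from the question.
The constituent filling the subject (agent) gap is "Marisol"; that is the focus and would carry nuclear stress.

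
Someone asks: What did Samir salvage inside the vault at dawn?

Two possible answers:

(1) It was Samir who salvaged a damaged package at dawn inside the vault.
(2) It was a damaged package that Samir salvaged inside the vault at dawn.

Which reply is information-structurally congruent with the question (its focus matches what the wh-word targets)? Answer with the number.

The question word "what" targets the direct object.
Option (1) clefts "Samir" — the subject (agent), not what was asked.
Option (2) clefts "a damaged package" — that matches what the question asks about.
So the congruent reply is (2).

2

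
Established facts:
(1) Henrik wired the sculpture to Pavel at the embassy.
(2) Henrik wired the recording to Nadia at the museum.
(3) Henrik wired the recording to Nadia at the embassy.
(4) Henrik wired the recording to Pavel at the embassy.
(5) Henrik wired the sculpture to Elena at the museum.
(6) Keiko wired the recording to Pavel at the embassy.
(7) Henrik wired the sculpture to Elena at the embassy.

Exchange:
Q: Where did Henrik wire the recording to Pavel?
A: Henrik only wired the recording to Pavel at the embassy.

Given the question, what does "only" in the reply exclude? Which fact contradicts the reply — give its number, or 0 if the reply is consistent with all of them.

The question "Where did ...?" targets the setting, so in the reply the focus falls on "at the embassy".
"Only" then excludes alternative settings while the background — same agent, thing, recipient (Henrik / the recording / Pavel) — is held fixed.
No listed fact shares that background with another setting. Nothing contradicts the reply.
(Fact (1) would refute a reading with focus on the thing — but that is not what the question asks.)

0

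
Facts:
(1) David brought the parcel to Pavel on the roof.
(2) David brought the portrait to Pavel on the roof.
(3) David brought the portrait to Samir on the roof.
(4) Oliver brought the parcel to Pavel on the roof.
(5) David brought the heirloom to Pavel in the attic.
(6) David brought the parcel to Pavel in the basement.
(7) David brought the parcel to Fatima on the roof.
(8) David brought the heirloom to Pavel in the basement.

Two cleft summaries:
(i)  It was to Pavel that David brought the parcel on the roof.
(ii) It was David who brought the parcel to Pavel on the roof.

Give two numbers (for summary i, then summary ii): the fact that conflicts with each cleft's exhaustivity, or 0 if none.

Summary (i) focuses "Pavel" (the recipient); background David as agent and the parcel as thing and on the roof as setting. Fact (7) matches that background with recipient = Fatima — refutes (i).
Summary (ii) focuses "David" (the agent); background the parcel as thing and Pavel as recipient and on the roof as setting. Fact (4) matches that background with agent = Oliver — refutes (ii).

7, 4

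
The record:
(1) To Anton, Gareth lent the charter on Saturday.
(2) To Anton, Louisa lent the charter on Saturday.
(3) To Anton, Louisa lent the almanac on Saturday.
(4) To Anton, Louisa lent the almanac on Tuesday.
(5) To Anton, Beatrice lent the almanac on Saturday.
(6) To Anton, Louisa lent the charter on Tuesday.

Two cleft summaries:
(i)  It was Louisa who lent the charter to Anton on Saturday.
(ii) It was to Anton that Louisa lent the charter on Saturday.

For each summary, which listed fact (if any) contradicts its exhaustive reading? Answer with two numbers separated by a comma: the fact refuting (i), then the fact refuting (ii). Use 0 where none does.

Summary (i) focuses "Louisa" (the agent); background same thing, recipient, setting (the charter / Anton / on Saturday). Fact (1) matches that background with agent = Gareth — refutes (i).
Summary (ii) focuses "Anton" (the recipient); background same agent, thing, setting (Louisa / the charter / on Saturday). No fact matches that background with a different recipient, so 0.

1, 0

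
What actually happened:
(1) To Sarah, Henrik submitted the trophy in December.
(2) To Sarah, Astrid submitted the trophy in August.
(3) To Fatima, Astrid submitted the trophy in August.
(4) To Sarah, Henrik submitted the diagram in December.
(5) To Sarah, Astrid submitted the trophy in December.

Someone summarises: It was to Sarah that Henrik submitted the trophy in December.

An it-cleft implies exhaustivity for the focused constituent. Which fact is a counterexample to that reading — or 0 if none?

Focus of the cleft: "Sarah" (the recipient). Presupposed background: same agent, thing, setting (Henrik / the trophy / in December).
Exhaustivity: Sarah is the only recipient satisfying that background.
No listed fact matches the background with a different recipient. Exhaustivity holds.

0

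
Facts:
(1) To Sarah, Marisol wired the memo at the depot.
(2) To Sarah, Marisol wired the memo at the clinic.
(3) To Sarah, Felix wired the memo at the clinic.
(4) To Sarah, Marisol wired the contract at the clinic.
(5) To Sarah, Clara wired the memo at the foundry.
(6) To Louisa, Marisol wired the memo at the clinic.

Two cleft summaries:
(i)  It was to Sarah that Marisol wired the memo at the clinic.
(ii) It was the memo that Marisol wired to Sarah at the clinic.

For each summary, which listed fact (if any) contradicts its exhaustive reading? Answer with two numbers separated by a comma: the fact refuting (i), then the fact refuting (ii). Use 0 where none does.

Summary (i) focuses "Sarah" (the recipient); background Marisol as agent and the memo as thing and at the clinic as setting. Fact (6) matches that background with recipient = Louisa — refutes (i).
Summary (ii) focuses "the memo" (the thing); background Marisol as agent and Sarah as recipient and at the clinic as setting. Fact (4) matches that background with thing = the contract — refutes (ii).

6, 4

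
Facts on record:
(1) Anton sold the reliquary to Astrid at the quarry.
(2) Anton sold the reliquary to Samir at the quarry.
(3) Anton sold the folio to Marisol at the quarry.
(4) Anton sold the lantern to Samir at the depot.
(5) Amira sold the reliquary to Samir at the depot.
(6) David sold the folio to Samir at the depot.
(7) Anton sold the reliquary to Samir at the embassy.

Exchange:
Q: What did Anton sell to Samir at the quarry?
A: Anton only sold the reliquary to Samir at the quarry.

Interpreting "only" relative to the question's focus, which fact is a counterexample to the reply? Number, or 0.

0

Answering "What did ...?" puts focus on the thing — here, "the reliquary".
So "only" ranges over things; the rest (Anton as agent and Samir as recipient and at the quarry as setting) is presupposed.
No fact keeps Anton as agent and Samir as recipient and at the quarry as setting while changing the thing; every other fact differs on something backgrounded. The reply stands.
(Fact (1) would refute a reading with focus on the recipient — but that is not what the question asks.)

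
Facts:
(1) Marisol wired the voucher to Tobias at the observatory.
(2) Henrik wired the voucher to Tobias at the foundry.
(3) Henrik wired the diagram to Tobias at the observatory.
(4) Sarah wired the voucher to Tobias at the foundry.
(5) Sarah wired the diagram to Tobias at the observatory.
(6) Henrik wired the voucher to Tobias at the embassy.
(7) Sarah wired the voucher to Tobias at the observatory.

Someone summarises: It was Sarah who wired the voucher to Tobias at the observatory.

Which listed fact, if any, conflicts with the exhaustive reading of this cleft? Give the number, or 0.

The cleft puts "Sarah" in focus and presupposes the open proposition with same thing, recipient, setting (the voucher / Tobias / at the observatory).
Exhaustivity: Sarah is the only agent satisfying that background.
Fact (1) shares the background but with agent = Marisol; exhaustivity is violated.

1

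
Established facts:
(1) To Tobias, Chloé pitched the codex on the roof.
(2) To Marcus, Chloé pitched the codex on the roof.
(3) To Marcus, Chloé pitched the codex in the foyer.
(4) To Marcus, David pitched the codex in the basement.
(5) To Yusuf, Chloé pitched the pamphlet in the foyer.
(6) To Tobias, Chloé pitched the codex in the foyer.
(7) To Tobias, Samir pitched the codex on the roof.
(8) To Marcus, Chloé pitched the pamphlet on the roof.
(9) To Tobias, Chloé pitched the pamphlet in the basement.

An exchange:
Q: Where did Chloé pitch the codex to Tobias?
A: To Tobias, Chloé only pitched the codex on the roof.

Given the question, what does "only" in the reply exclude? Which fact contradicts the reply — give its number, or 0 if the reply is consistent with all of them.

6

Answering "Where did ...?" puts focus on the setting — here, "on the roof".
"Only" then excludes alternative settings while the background — agent = Chloé, thing = the codex, recipient = Tobias — is held fixed.
Fact (6) keeps agent = Chloé, thing = the codex, recipient = Tobias but has setting = in the foyer; that refutes the reply.
(Fact (2) would refute a reading with focus on the recipient — but that is not what the question asks.)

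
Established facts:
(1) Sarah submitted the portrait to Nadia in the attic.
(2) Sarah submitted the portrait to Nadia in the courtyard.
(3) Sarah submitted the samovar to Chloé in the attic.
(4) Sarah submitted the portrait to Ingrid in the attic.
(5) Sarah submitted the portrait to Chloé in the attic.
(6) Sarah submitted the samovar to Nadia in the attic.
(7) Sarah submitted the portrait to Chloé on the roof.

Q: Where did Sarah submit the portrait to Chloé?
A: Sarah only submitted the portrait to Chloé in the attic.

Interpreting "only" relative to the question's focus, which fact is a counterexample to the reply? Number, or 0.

7

Answering "Where did ...?" puts focus on the setting — here, "in the attic".
So "only" ranges over settings; the rest (Sarah as agent and the portrait as thing and Chloé as recipient) is presupposed.
Fact (7) shares the background with a different setting (on the roof) — counterexample.
(Fact (1) would refute a reading with focus on the recipient — but that is not what the question asks.)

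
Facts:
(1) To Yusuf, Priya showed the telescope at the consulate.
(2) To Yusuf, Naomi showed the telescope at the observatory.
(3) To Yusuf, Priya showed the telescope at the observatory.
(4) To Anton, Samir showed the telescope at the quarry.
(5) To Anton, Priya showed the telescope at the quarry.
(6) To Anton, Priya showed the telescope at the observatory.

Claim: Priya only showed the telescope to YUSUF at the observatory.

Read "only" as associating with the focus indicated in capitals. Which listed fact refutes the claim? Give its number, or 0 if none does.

6

The capitals mark "Yusuf" as focus. So "only" rules out other recipients, with the rest (agent = Priya, thing = the telescope, setting = at the observatory) as background.
Fact (6) shares the background but differs in recipient (Anton) — a counterexample.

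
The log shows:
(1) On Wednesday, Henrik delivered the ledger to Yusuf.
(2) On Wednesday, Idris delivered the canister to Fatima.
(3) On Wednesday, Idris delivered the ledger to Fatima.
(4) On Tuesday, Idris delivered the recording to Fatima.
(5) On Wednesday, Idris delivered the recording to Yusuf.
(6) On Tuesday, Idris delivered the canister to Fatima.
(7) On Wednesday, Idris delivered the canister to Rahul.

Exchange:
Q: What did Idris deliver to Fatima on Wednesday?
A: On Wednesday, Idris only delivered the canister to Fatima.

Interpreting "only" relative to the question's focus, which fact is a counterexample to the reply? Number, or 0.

Answering "What did ...?" puts focus on the thing — here, "the canister".
"Only" then excludes alternative things while the background — same agent, recipient, setting (Idris / Fatima / on Wednesday) — is held fixed.
Fact (3) shares the background with a different thing (the ledger) — counterexample.
(Fact (7) would refute a reading with focus on the recipient — but that is not what the question asks.)

3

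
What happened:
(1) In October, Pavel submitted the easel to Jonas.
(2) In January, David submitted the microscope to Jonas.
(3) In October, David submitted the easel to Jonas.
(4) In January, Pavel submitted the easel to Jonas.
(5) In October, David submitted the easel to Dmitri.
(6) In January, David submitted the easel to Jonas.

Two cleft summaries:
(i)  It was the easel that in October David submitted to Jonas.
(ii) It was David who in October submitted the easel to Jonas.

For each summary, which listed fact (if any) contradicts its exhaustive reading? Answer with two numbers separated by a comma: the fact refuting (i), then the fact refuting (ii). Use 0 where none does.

Summary (i) focuses "the easel" (the thing); background same agent, recipient, setting (David / Jonas / in October). No fact matches that background with a different thing, so 0.
Summary (ii) focuses "David" (the agent); background same thing, recipient, setting (the easel / Jonas / in October). Fact (1) matches that background with agent = Pavel — refutes (ii).

0, 1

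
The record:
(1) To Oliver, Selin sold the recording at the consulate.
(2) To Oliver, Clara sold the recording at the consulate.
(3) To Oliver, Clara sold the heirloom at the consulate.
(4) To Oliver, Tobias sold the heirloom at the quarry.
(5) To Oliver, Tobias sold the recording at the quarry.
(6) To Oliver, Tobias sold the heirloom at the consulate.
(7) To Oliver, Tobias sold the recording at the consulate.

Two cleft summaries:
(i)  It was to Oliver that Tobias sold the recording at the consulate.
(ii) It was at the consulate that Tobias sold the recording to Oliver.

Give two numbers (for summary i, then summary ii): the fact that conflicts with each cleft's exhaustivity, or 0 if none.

(i): focus "Oliver". No fact shares Tobias as agent and the recording as thing and at the consulate as setting with a different recipient. 0.
(ii): focus "at the consulate". Looking for Tobias as agent and the recording as thing and Oliver as recipient with some other setting — fact (5) has at the quarry there. Refuted.

0, 5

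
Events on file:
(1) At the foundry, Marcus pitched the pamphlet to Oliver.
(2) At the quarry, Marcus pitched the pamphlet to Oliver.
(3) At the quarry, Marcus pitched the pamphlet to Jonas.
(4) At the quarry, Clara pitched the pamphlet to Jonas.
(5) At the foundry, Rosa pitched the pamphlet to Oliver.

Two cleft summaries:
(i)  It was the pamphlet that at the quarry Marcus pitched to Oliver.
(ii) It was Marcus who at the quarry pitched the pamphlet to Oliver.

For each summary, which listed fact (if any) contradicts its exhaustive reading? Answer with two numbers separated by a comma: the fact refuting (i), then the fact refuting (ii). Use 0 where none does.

(i): focus "the pamphlet". No fact shares agent = Marcus, recipient = Oliver, setting = at the quarry with a different thing. 0.
(ii): focus "Marcus". No fact shares thing = the pamphlet, recipient = Oliver, setting = at the quarry with a different agent. 0.

0, 0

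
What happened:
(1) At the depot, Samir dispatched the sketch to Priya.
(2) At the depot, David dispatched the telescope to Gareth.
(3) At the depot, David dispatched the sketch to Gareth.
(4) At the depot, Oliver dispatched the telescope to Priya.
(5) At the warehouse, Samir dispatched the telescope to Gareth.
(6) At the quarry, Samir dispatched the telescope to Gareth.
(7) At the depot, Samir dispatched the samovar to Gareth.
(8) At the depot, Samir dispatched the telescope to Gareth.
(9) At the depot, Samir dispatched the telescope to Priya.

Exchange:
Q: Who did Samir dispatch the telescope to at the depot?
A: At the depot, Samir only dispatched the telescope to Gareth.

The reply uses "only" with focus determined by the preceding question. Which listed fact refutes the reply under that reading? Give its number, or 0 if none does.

The question "Who did ... to ...?" targets the recipient, so in the reply the focus falls on "Gareth".
So "only" ranges over recipients; the rest (agent = Samir, thing = the telescope, setting = at the depot) is presupposed.
Fact (9) shares the background with a different recipient (Priya) — counterexample.
(Fact (7) would refute a reading with focus on the thing — but that is not what the question asks.)

9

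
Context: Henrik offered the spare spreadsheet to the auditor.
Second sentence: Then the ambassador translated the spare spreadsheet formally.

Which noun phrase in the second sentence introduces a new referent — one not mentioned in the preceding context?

the ambassador

"the spare spreadsheet" in the second sentence is given — already mentioned in the context.
"the ambassador" has no antecedent in the context; it is discourse-new.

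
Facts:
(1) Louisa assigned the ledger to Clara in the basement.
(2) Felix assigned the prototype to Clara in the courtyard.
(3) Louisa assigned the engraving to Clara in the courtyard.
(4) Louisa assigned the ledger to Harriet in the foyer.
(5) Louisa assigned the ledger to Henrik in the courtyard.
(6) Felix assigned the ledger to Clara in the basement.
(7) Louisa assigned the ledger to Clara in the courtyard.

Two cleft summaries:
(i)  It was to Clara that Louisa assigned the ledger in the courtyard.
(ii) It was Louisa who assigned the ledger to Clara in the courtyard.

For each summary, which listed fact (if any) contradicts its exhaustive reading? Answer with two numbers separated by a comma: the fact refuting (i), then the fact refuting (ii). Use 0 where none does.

(i): focus "Clara". Looking for same agent, thing, setting (Louisa / the ledger / in the courtyard) with some other recipient — fact (5) has Henrik there. Refuted.
(ii): focus "Louisa". No fact shares same thing, recipient, setting (the ledger / Clara / in the courtyard) with a different agent. 0.

5, 0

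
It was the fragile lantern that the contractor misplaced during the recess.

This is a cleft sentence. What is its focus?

the fragile lantern

In an it-cleft "It was X that/who ...", the clefted constituent X is the focus; the that/who-clause expresses the presupposed open proposition.
Here the focus is "the fragile lantern". The backgrounded (presupposed) material includes "the contractor" and "during the recess".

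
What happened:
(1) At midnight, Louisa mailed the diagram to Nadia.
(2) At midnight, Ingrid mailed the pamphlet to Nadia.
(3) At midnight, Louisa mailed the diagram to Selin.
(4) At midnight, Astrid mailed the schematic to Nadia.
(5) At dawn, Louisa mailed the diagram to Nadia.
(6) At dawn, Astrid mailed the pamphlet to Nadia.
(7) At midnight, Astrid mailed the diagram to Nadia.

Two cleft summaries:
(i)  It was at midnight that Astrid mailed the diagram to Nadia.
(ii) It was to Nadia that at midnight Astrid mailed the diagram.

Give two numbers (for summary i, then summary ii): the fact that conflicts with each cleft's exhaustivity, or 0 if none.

0, 0

(i): focus "at midnight". No fact shares agent = Astrid, thing = the diagram, recipient = Nadia with a different setting. 0.
(ii): focus "Nadia". No fact shares agent = Astrid, thing = the diagram, setting = at midnight with a different recipient. 0.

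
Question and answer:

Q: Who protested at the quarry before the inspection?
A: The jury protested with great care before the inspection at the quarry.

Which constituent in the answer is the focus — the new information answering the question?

the jury

The wh-word "who" asks about the subject (agent).
In the answer, "at the quarry" and "before the inspection" are given — repeated from the question.
"with great care" is also new, but it specifies the manner, which is not what the question asks about — so it is not the focus.
The constituent filling the subject (agent) gap is "the jury"; that is the focus.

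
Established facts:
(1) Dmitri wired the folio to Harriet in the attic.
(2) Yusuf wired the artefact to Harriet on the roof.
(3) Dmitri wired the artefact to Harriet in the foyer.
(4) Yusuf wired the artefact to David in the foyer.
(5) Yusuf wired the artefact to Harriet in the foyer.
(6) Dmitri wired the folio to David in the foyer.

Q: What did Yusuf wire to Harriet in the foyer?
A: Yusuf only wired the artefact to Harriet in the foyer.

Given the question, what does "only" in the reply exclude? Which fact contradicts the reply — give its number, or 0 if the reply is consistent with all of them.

The question "What did ...?" targets the thing, so in the reply the focus falls on "the artefact".
"Only" then excludes alternative things while the background — Yusuf as agent and Harriet as recipient and in the foyer as setting — is held fixed.
No fact keeps Yusuf as agent and Harriet as recipient and in the foyer as setting while changing the thing; every other fact differs on something backgrounded. The reply stands.
(Fact (2) would refute a reading with focus on the setting — but that is not what the question asks.)

0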